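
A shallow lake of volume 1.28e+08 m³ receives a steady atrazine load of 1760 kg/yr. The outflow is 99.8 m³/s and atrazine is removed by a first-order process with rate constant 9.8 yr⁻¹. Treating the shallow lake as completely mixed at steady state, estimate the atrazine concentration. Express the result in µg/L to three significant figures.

0.400 µg/L

Outflow Q = 99.8 m³/s × 3.156e+07 s/yr = 3.149e+09 m³/yr.
Steady-state CSTR mass balance: W = Q·C + k·V·C, so C = W/(Q + kV).
Q + kV = 3.149e+09 + 9.8·1.28e+08 = 4.404e+09 m³/yr.
C = 1760/4.404e+09 = 3.997e-07 kg/m³ = 0.0003997 mg/L = 0.3997 µg/L.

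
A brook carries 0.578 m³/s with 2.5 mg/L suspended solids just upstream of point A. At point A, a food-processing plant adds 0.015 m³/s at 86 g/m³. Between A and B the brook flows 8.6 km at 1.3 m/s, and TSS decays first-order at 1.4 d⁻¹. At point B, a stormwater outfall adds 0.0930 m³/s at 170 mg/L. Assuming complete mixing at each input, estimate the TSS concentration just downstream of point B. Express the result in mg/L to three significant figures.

After input A: C = (0.578·2.5 + 0.015·86) / 0.593 = 4.612 mg/L.
Over the 8.6 km reach to input B (t = 6615 s = 0.07657 d), decay gives C = 4.612·exp(−1.4·0.07657) = 4.143 mg/L.
After input B: C = (0.593·4.143 + 0.093·170) / 0.686 = 26.63 mg/L.

26.6 mg/L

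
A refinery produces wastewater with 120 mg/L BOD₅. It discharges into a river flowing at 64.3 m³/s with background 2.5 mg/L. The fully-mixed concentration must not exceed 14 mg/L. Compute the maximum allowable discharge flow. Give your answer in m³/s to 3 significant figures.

Mass balance at complete mixing: C_std·(Q_w + Q_r) = Q_w·C_e + Q_r·C_b.
Rearranging, Q_w = Q_r·(C_std − C_b)/(C_e − C_std) = 64.3·(14 − 2.5) / (120 − 14) = 6.976 m³/s.

6.98 m³/s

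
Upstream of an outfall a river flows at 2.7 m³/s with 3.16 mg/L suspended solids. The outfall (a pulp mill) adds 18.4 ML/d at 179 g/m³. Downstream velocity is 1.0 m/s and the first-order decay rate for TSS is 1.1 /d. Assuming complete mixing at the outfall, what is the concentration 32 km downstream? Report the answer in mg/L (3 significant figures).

10.7 mg/L

18.4 ML/d = 0.213 m³/s.
After complete mixing, C₀ = (0.213·179 + 2.7·3.16) / 2.913 = 16.02 mg/L.
Travel time t = 3.2e+04 m / 1.0 m/s = 3.2e+04 s = 0.3704 d.
C = 16.02·exp(−1.1·0.3704) = 16.02·0.6654 = 10.66 mg/L.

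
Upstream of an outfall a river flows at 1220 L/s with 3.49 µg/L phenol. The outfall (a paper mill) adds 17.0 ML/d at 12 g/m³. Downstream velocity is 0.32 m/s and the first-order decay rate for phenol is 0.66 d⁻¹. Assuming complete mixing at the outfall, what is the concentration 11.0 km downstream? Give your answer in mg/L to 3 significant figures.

17.0 ML/d = 0.1968 m³/s.
1220 L/s = 1.22 m³/s.
3.49 µg/L = 0.00349 mg/L.
After complete mixing, C₀ = (0.1968·12 + 1.22·0.00349) / 1.417 = 1.67 mg/L.
Travel time t = 1.1e+04 m / 0.32 m/s = 3.438e+04 s = 0.3979 d.
C = 1.67·exp(−0.66·0.3979) = 1.67·0.7691 = 1.284 mg/L.

1.28 mg/L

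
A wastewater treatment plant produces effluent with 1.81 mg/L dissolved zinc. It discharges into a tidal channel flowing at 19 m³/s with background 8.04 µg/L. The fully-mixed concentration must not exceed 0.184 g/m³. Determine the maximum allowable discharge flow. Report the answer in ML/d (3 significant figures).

8.04 µg/L = 0.00804 mg/L.
Mass balance at complete mixing: C_std·(Q_w + Q_r) = Q_w·C_e + Q_r·C_b.
Rearranging, Q_w = Q_r·(C_std − C_b)/(C_e − C_std) = 19·(0.184 − 0.00804) / (1.81 − 0.184) = 2.056 m³/s.
= 177.6 ML/d.

178 ML/d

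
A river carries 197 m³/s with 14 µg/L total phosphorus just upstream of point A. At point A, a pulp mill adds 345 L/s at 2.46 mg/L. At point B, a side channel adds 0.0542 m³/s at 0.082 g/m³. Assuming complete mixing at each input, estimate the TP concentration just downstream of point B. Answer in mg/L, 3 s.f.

14 µg/L = 0.014 mg/L.
345 L/s = 0.345 m³/s.
After input A: C = (197·0.014 + 0.345·2.46) / 197.3 = 0.01828 mg/L.
After input B: C = (197.3·0.01828 + 0.0542·0.082) / 197.4 = 0.01829 mg/L.

0.0183 mg/L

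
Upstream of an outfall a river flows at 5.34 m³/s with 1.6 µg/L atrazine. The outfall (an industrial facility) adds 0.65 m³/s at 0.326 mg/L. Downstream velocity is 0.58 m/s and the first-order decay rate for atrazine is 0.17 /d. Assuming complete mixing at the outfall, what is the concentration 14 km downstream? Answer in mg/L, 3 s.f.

1.6 µg/L = 0.0016 mg/L.
After complete mixing, C₀ = (0.65·0.326 + 5.34·0.0016) / 5.99 = 0.0368 mg/L.
Travel time t = 1.4e+04 m / 0.58 m/s = 2.414e+04 s = 0.2794 d.
C = 0.0368·exp(−0.17·0.2794) = 0.0368·0.9536 = 0.03509 mg/L.

0.0351 mg/L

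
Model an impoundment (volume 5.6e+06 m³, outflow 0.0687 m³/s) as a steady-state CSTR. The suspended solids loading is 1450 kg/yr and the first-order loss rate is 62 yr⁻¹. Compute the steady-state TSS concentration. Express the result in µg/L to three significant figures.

4.15 µg/L

Outflow Q = 0.0687 m³/s × 3.156e+07 s/yr = 2.168e+06 m³/yr.
Steady-state CSTR mass balance: W = Q·C + k·V·C, so C = W/(Q + kV).
Q + kV = 2.168e+06 + 62·5.6e+06 = 3.494e+08 m³/yr.
C = 1450/3.494e+08 = 4.15e-06 kg/m³ = 0.00415 mg/L = 4.15 µg/L.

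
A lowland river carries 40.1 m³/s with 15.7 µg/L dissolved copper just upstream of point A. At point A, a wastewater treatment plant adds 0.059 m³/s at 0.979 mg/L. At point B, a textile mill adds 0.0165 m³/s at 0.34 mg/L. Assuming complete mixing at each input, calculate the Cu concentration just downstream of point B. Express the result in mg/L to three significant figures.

15.7 µg/L = 0.0157 mg/L.
After input A: C = (40.1·0.0157 + 0.059·0.979) / 40.16 = 0.01712 mg/L.
After input B: C = (40.16·0.01712 + 0.0165·0.34) / 40.18 = 0.01725 mg/L.

0.0172 mg/L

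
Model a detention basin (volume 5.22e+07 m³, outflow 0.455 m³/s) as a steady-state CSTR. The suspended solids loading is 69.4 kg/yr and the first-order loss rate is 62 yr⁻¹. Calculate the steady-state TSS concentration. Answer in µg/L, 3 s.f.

0.0213 µg/L

Outflow Q = 0.455 m³/s × 3.156e+07 s/yr = 1.436e+07 m³/yr.
Steady-state CSTR mass balance: W = Q·C + k·V·C, so C = W/(Q + kV).
Q + kV = 1.436e+07 + 62·5.22e+07 = 3.251e+09 m³/yr.
C = 69.4/3.251e+09 = 2.135e-08 kg/m³ = 2.135e-05 mg/L = 0.02135 µg/L.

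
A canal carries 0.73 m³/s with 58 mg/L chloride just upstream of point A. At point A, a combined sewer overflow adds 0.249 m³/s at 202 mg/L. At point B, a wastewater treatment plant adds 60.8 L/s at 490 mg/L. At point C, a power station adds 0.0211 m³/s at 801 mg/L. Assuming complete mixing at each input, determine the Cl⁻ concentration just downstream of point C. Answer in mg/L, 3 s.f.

After input A: C = (0.73·58 + 0.249·202) / 0.979 = 94.63 mg/L.
60.8 L/s = 0.0608 m³/s.
After input B: C = (0.979·94.63 + 0.0608·490) / 1.04 = 117.7 mg/L.
After input C: C = (1.04·117.7 + 0.0211·801) / 1.061 = 131.3 mg/L.

131 mg/L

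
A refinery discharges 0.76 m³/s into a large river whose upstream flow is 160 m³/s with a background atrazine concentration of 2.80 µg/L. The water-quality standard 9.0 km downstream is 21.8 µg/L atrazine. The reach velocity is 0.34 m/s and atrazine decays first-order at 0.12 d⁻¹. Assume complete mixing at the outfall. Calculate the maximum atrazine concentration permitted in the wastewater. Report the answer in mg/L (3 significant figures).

2.80 µg/L = 0.0028 mg/L.
21.8 µg/L = 0.0218 mg/L.
Travel time to the compliance point: t = 9000/0.34 = 2.647e+04 s = 0.3064 d; decay factor exp(−0.12·0.3064) = 0.9639.
So the concentration just after mixing may be at most 0.0218/0.9639 = 0.02262 mg/L.
Mass balance: 0.02262·160.8 = 0.76·Cₑ + 160·0.0028.
Cₑ = (3.636 − 0.448) / 0.76 = 4.194 mg/L.

4.19 mg/L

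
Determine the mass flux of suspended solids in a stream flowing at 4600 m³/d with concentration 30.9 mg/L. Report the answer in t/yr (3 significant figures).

51.9 t/yr

4600 m³/d = 0.05324 m³/s.
Mass flux = Q·C = 0.05324 m³/s × 30.9 g/m³ = 1.645 g/s.
= 1.645 g/s × 31.56 = 51.92 t/yr.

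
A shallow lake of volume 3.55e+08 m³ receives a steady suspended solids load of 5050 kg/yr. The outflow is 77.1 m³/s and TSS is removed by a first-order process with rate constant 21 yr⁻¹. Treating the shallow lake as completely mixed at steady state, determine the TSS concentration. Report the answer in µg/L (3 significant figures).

Outflow Q = 77.1 m³/s × 3.156e+07 s/yr = 2.433e+09 m³/yr.
Steady-state CSTR mass balance: W = Q·C + k·V·C, so C = W/(Q + kV).
Q + kV = 2.433e+09 + 21·3.55e+08 = 9.888e+09 m³/yr.
C = 5050/9.888e+09 = 5.107e-07 kg/m³ = 0.0005107 mg/L = 0.5107 µg/L.

0.511 µg/L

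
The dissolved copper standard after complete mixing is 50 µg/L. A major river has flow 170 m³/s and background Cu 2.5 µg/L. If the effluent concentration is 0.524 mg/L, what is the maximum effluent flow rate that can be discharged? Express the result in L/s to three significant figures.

2.5 µg/L = 0.0025 mg/L.
50 µg/L = 0.05 mg/L.
Mass balance at complete mixing: C_std·(Q_w + Q_r) = Q_w·C_e + Q_r·C_b.
Rearranging, Q_w = Q_r·(C_std − C_b)/(C_e − C_std) = 170·(0.05 − 0.0025) / (0.524 − 0.05) = 17.04 m³/s.
= 1.704e+04 L/s.

17000 L/s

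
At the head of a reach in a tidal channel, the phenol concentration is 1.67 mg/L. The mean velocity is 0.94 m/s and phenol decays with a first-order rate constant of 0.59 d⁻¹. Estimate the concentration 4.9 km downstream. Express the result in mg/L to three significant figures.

Travel time t = 4.9 km / 0.94 m/s = 4900/0.94 = 5213 s = 0.06033 d.
First-order decay: C = 1.67·exp(−0.59·0.06033) = 1.67·0.965 = 1.612 mg/L.

1.61 mg/L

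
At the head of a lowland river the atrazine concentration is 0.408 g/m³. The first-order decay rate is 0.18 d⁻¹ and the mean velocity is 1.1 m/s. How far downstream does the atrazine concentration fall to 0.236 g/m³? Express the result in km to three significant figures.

289 km

From C = C₀·e^(−kt), t = ln(C₀/C)/k = ln(0.408/0.236)/0.18 = 0.5474/0.18 = 3.041 d.
Distance = v·t = 1.1 m/s × 2.628e+05 s = 2.89e+05 m = 289 km.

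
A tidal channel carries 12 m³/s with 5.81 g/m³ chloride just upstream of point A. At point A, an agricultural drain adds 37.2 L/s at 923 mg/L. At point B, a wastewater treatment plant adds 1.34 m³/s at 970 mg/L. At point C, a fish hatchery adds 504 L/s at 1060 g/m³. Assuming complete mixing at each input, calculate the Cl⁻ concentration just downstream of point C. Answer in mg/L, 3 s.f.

140 mg/L

37.2 L/s = 0.0372 m³/s.
After input A: C = (12·5.81 + 0.0372·923) / 12.04 = 8.645 mg/L.
After input B: C = (12.04·8.645 + 1.34·970) / 13.38 = 104.9 mg/L.
504 L/s = 0.504 m³/s.
After input C: C = (13.38·104.9 + 0.504·1060) / 13.88 = 139.6 mg/L.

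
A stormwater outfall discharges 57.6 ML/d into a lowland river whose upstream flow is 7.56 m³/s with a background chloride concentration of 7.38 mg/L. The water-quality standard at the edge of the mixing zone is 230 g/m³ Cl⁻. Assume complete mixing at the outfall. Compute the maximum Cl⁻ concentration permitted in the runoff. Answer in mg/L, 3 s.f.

2750 mg/L

57.6 ML/d = 0.6667 m³/s.
Mass balance: 230·8.227 = 0.6667·Cₑ + 7.56·7.38.
Cₑ = (1892 − 55.79) / 0.6667 = 2755 mg/L.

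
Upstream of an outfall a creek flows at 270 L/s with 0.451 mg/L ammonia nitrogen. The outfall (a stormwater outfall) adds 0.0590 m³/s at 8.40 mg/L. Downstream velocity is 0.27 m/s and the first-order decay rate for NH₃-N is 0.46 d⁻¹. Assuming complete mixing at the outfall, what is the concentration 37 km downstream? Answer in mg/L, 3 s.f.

270 L/s = 0.27 m³/s.
After complete mixing, C₀ = (0.059·8.4 + 0.27·0.451) / 0.329 = 1.877 mg/L.
Travel time t = 3.7e+04 m / 0.27 m/s = 1.37e+05 s = 1.586 d.
C = 1.877·exp(−0.46·1.586) = 1.877·0.4821 = 0.9047 mg/L.

0.905 mg/L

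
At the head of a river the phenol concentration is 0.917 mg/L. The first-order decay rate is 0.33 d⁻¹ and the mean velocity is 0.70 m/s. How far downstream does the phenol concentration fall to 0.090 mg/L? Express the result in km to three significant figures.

425 km

From C = C₀·e^(−kt), t = ln(C₀/C)/k = ln(0.917/0.090)/0.33 = 2.321/0.33 = 7.034 d.
Distance = v·t = 0.70 m/s × 6.078e+05 s = 4.254e+05 m = 425.4 km.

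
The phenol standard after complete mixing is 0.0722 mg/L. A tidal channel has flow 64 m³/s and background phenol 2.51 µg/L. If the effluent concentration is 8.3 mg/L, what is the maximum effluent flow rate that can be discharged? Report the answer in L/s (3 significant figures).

2.51 µg/L = 0.00251 mg/L.
Mass balance at complete mixing: C_std·(Q_w + Q_r) = Q_w·C_e + Q_r·C_b.
Rearranging, Q_w = Q_r·(C_std − C_b)/(C_e − C_std) = 64·(0.0722 − 0.00251) / (8.3 − 0.0722) = 0.5421 m³/s.
= 542.1 L/s.

542 L/s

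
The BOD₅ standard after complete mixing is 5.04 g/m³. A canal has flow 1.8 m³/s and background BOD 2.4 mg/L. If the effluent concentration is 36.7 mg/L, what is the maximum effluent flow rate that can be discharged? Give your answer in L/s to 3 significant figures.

Mass balance at complete mixing: C_std·(Q_w + Q_r) = Q_w·C_e + Q_r·C_b.
Rearranging, Q_w = Q_r·(C_std − C_b)/(C_e − C_std) = 1.8·(5.04 − 2.4) / (36.7 − 5.04) = 0.1501 m³/s.
= 150.1 L/s.

150 L/s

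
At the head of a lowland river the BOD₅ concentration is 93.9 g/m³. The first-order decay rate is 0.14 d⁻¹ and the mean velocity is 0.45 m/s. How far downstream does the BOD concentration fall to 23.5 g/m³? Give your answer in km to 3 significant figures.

From C = C₀·e^(−kt), t = ln(C₀/C)/k = ln(93.9/23.5)/0.14 = 1.385/0.14 = 9.894 d.
Distance = v·t = 0.45 m/s × 8.549e+05 s = 3.847e+05 m = 384.7 km.

385 km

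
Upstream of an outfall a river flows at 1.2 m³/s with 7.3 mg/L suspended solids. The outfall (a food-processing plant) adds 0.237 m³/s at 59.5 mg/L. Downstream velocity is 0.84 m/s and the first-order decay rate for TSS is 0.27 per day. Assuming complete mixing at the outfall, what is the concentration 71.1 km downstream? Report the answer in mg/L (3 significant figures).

12.2 mg/L

After complete mixing, C₀ = (0.237·59.5 + 1.2·7.3) / 1.437 = 15.91 mg/L.
Travel time t = 7.11e+04 m / 0.84 m/s = 8.464e+04 s = 0.9797 d.
C = 15.91·exp(−0.27·0.9797) = 15.91·0.7676 = 12.21 mg/L.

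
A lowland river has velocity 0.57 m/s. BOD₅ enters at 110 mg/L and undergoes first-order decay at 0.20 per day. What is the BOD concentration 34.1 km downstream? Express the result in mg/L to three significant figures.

95.8 mg/L

Travel time t = 34.1 km / 0.57 m/s = 3.41e+04/0.57 = 5.982e+04 s = 0.6924 d.
First-order decay: C = 110·exp(−0.20·0.6924) = 110·0.8707 = 95.77 mg/L.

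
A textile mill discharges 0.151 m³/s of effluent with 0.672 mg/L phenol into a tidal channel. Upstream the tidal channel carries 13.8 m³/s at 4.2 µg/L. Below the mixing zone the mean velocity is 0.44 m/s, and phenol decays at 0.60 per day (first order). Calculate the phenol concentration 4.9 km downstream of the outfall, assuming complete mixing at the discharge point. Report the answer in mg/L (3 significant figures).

4.2 µg/L = 0.0042 mg/L.
After complete mixing, C₀ = (0.151·0.672 + 13.8·0.0042) / 13.95 = 0.01143 mg/L.
Travel time t = 4900 m / 0.44 m/s = 1.114e+04 s = 0.1289 d.
C = 0.01143·exp(−0.60·0.1289) = 0.01143·0.9256 = 0.01058 mg/L.

0.0106 mg/L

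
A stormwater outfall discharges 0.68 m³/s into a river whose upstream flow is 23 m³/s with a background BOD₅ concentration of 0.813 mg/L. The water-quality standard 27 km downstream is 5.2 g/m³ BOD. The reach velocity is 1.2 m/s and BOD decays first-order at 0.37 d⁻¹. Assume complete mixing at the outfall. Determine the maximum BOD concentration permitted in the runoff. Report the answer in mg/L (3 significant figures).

172 mg/L

Travel time to the compliance point: t = 2.7e+04/1.2 = 2.25e+04 s = 0.2604 d; decay factor exp(−0.37·0.2604) = 0.9081.
So the concentration just after mixing may be at most 5.2/0.9081 = 5.726 mg/L.
Mass balance: 5.726·23.68 = 0.68·Cₑ + 23·0.813.
Cₑ = (135.6 − 18.7) / 0.68 = 171.9 mg/L.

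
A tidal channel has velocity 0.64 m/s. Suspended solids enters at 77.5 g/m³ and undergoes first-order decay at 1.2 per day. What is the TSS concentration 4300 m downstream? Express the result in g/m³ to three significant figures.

70.6 g/m³

Travel time t = 4300 m / 0.64 m/s = 4300/0.64 = 6719 s = 0.07776 d.
First-order decay: C = 77.5·exp(−1.2·0.07776) = 77.5·0.9109 = 70.6 g/m³.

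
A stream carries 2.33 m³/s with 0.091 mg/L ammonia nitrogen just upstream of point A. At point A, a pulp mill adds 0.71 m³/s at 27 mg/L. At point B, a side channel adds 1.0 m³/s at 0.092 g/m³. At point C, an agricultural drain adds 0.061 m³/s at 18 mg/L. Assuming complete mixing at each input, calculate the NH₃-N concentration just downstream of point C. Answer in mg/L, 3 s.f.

After input A: C = (2.33·0.091 + 0.71·27) / 3.04 = 6.376 mg/L.
After input B: C = (3.04·6.376 + 1·0.092) / 4.04 = 4.82 mg/L.
After input C: C = (4.04·4.82 + 0.061·18) / 4.101 = 5.016 mg/L.

5.02 mg/L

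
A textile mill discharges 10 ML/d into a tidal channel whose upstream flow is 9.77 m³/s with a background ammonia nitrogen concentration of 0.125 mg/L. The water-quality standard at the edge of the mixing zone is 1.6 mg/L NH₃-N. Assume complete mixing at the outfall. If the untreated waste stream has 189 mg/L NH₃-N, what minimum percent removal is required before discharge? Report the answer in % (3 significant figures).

10 ML/d = 0.1157 m³/s.
Mass balance: 1.6·9.886 = 0.1157·Cₑ + 9.77·0.125.
Cₑ = (15.82 − 1.221) / 0.1157 = 126.1 mg/L.
Required removal = 1 − 126.1/189 = 33.28 %.

33.3 %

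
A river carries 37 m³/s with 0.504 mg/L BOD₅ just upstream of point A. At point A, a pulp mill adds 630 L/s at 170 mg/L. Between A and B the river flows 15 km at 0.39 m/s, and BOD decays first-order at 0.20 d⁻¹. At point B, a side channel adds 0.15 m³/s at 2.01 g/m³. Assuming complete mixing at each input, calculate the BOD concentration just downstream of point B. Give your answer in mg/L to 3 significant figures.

3.05 mg/L

630 L/s = 0.63 m³/s.
After input A: C = (37·0.504 + 0.63·170) / 37.63 = 3.342 mg/L.
Over the 15 km reach to input B (t = 3.846e+04 s = 0.4452 d), decay gives C = 3.342·exp(−0.20·0.4452) = 3.057 mg/L.
After input B: C = (37.63·3.057 + 0.15·2.01) / 37.78 = 3.053 mg/L.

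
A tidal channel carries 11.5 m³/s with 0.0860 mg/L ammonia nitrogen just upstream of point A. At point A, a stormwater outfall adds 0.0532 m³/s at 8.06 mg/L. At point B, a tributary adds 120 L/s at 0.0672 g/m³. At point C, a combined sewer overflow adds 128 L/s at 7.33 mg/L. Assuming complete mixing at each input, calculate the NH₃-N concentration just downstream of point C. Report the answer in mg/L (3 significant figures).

0.200 mg/L

After input A: C = (11.5·0.086 + 0.0532·8.06) / 11.55 = 0.1227 mg/L.
120 L/s = 0.12 m³/s.
After input B: C = (11.55·0.1227 + 0.12·0.0672) / 11.67 = 0.1221 mg/L.
128 L/s = 0.128 m³/s.
After input C: C = (11.67·0.1221 + 0.128·7.33) / 11.8 = 0.2003 mg/L.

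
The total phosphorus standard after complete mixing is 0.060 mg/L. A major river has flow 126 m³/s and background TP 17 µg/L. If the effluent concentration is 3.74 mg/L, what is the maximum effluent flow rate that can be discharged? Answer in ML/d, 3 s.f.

17 µg/L = 0.017 mg/L.
Mass balance at complete mixing: C_std·(Q_w + Q_r) = Q_w·C_e + Q_r·C_b.
Rearranging, Q_w = Q_r·(C_std − C_b)/(C_e − C_std) = 126·(0.06 − 0.017) / (3.74 − 0.06) = 1.472 m³/s.
= 127.2 ML/d.

127 ML/d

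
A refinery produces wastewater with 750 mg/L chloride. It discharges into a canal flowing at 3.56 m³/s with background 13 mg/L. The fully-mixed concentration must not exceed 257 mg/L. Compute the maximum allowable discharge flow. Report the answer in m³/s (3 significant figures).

Mass balance at complete mixing: C_std·(Q_w + Q_r) = Q_w·C_e + Q_r·C_b.
Rearranging, Q_w = Q_r·(C_std − C_b)/(C_e − C_std) = 3.56·(257 − 13) / (750 − 257) = 1.762 m³/s.

1.76 m³/s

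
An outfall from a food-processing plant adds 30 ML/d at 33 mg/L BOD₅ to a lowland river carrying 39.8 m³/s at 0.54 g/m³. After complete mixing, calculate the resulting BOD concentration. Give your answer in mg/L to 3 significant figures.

30 ML/d = 0.3472 m³/s.
By mass balance at complete mixing, C = (0.3472·33 + 39.8·0.54) / (0.3472 + 39.8) = 32.95/40.15 = 0.8207 mg/L.

0.821 mg/L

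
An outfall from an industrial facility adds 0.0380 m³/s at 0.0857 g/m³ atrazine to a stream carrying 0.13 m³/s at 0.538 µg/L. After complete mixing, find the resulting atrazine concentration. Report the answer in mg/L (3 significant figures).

0.0198 mg/L

0.538 µg/L = 0.000538 mg/L.
By mass balance at complete mixing, C = (0.038·0.0857 + 0.13·0.000538) / (0.038 + 0.13) = 0.003327/0.168 = 0.0198 mg/L.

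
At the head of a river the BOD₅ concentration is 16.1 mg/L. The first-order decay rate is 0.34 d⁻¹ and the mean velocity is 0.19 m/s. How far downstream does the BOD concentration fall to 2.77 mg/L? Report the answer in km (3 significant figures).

From C = C₀·e^(−kt), t = ln(C₀/C)/k = ln(16.1/2.77)/0.34 = 1.76/0.34 = 5.176 d.
Distance = v·t = 0.19 m/s × 4.472e+05 s = 8.498e+04 m = 84.98 km.

85.0 km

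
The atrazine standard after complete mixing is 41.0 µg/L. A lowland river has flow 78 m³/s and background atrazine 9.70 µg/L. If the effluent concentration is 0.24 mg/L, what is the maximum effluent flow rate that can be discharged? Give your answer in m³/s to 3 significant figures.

12.3 m³/s

9.70 µg/L = 0.0097 mg/L.
41.0 µg/L = 0.041 mg/L.
Mass balance at complete mixing: C_std·(Q_w + Q_r) = Q_w·C_e + Q_r·C_b.
Rearranging, Q_w = Q_r·(C_std − C_b)/(C_e − C_std) = 78·(0.041 − 0.0097) / (0.24 − 0.041) = 12.27 m³/s.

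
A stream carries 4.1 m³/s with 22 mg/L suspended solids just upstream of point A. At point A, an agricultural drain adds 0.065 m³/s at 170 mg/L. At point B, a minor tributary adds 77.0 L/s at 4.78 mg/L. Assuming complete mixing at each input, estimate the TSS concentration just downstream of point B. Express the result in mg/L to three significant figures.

After input A: C = (4.1·22 + 0.065·170) / 4.165 = 24.31 mg/L.
77.0 L/s = 0.077 m³/s.
After input B: C = (4.165·24.31 + 0.077·4.78) / 4.242 = 23.96 mg/L.

24.0 mg/L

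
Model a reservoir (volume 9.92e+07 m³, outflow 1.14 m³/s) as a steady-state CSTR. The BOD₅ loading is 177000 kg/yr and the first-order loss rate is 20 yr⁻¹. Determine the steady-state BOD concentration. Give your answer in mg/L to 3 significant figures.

0.0876 mg/L

Outflow Q = 1.14 m³/s × 3.156e+07 s/yr = 3.598e+07 m³/yr.
Steady-state CSTR mass balance: W = Q·C + k·V·C, so C = W/(Q + kV).
Q + kV = 3.598e+07 + 20·9.92e+07 = 2.02e+09 m³/yr.
C = 177000/2.02e+09 = 8.762e-05 kg/m³ = 0.08762 mg/L.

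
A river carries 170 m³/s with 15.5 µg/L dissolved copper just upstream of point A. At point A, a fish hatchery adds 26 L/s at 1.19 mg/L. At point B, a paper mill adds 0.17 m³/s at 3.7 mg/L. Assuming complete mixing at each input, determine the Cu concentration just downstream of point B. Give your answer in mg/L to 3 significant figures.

0.0194 mg/L

15.5 µg/L = 0.0155 mg/L.
26 L/s = 0.026 m³/s.
After input A: C = (170·0.0155 + 0.026·1.19) / 170 = 0.01568 mg/L.
After input B: C = (170·0.01568 + 0.17·3.7) / 170.2 = 0.01936 mg/L.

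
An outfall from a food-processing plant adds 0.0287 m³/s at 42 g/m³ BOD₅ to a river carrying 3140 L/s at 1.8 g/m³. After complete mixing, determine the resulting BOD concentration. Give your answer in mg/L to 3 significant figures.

3140 L/s = 3.14 m³/s.
By mass balance at complete mixing, C = (0.0287·42 + 3.14·1.8) / (0.0287 + 3.14) = 6.857/3.169 = 2.164 mg/L.

2.16 mg/L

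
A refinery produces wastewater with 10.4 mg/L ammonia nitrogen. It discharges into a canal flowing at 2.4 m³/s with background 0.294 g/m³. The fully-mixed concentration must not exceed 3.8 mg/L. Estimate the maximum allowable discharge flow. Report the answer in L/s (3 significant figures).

Mass balance at complete mixing: C_std·(Q_w + Q_r) = Q_w·C_e + Q_r·C_b.
Rearranging, Q_w = Q_r·(C_std − C_b)/(C_e − C_std) = 2.4·(3.8 − 0.294) / (10.4 − 3.8) = 1.275 m³/s.
= 1275 L/s.

1270 L/s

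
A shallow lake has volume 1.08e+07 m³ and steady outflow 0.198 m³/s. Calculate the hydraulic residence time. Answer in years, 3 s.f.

Q = 0.198 m³/s × 3.156e+07 s/yr = 6.248e+06 m³/yr.
Hydraulic residence time τ = V/Q = 1.08e+07/6.248e+06 = 1.728 yr.

1.73 yr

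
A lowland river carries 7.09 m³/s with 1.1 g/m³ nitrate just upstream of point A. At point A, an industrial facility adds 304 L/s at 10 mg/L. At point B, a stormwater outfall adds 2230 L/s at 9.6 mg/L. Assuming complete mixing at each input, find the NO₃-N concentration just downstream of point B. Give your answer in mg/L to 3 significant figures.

3.35 mg/L

304 L/s = 0.304 m³/s.
After input A: C = (7.09·1.1 + 0.304·10) / 7.394 = 1.466 mg/L.
2230 L/s = 2.23 m³/s.
After input B: C = (7.394·1.466 + 2.23·9.6) / 9.624 = 3.351 mg/L.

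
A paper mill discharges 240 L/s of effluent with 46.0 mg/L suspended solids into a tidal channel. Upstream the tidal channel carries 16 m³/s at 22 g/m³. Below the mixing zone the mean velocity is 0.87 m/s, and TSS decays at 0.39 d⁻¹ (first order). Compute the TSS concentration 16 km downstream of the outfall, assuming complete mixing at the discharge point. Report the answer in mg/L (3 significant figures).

20.6 mg/L

240 L/s = 0.24 m³/s.
After complete mixing, C₀ = (0.24·46 + 16·22) / 16.24 = 22.35 mg/L.
Travel time t = 1.6e+04 m / 0.87 m/s = 1.839e+04 s = 0.2129 d.
C = 22.35·exp(−0.39·0.2129) = 22.35·0.9203 = 20.57 mg/L.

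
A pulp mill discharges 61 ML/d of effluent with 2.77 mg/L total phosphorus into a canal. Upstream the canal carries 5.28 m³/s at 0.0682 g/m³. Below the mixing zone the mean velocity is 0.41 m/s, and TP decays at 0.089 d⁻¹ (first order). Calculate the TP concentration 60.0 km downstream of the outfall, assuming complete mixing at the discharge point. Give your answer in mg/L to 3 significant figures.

0.333 mg/L

61 ML/d = 0.706 m³/s.
After complete mixing, C₀ = (0.706·2.77 + 5.28·0.0682) / 5.986 = 0.3869 mg/L.
Travel time t = 6e+04 m / 0.41 m/s = 1.463e+05 s = 1.694 d.
C = 0.3869·exp(−0.089·1.694) = 0.3869·0.8601 = 0.3327 mg/L.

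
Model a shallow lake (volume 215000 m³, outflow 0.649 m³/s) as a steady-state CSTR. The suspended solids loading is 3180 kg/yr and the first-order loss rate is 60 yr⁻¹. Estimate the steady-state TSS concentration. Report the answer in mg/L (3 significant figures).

0.0953 mg/L

Outflow Q = 0.649 m³/s × 3.156e+07 s/yr = 2.048e+07 m³/yr.
Steady-state CSTR mass balance: W = Q·C + k·V·C, so C = W/(Q + kV).
Q + kV = 2.048e+07 + 60·215000 = 3.338e+07 m³/yr.
C = 3180/3.338e+07 = 9.526e-05 kg/m³ = 0.09526 mg/L.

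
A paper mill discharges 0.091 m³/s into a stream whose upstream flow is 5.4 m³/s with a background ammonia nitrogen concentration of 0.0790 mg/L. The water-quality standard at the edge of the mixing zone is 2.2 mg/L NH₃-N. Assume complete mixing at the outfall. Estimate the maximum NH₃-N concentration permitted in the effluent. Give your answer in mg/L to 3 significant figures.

128 mg/L

Mass balance: 2.2·5.491 = 0.091·Cₑ + 5.4·0.079.
Cₑ = (12.08 − 0.4266) / 0.091 = 128.1 mg/L.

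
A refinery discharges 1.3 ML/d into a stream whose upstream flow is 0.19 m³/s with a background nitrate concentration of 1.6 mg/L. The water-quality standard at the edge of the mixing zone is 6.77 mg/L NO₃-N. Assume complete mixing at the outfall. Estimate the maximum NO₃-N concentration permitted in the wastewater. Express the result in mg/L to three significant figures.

1.3 ML/d = 0.01505 m³/s.
Mass balance: 6.77·0.205 = 0.01505·Cₑ + 0.19·1.6.
Cₑ = (1.388 − 0.304) / 0.01505 = 72.06 mg/L.

72.1 mg/L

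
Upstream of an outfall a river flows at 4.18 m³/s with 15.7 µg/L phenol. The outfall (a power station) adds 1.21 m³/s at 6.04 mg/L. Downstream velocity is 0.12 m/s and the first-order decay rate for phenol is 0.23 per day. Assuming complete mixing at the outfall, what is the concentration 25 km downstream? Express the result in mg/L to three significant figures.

15.7 µg/L = 0.0157 mg/L.
After complete mixing, C₀ = (1.21·6.04 + 4.18·0.0157) / 5.39 = 1.368 mg/L.
Travel time t = 2.5e+04 m / 0.12 m/s = 2.083e+05 s = 2.411 d.
C = 1.368·exp(−0.23·2.411) = 1.368·0.5743 = 0.7857 mg/L.

0.786 mg/L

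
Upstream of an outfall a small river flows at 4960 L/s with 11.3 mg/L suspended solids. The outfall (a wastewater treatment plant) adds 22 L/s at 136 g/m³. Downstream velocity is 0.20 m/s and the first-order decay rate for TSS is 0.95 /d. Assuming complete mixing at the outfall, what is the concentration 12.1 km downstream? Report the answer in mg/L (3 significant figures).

6.09 mg/L

22 L/s = 0.022 m³/s.
4960 L/s = 4.96 m³/s.
After complete mixing, C₀ = (0.022·136 + 4.96·11.3) / 4.982 = 11.85 mg/L.
Travel time t = 1.21e+04 m / 0.20 m/s = 6.05e+04 s = 0.7002 d.
C = 11.85·exp(−0.95·0.7002) = 11.85·0.5142 = 6.093 mg/L.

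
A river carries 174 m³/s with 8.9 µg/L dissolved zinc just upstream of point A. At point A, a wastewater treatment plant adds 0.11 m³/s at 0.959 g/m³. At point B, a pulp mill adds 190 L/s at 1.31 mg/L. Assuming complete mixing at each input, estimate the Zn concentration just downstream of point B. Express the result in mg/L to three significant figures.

0.0109 mg/L

8.9 µg/L = 0.0089 mg/L.
After input A: C = (174·0.0089 + 0.11·0.959) / 174.1 = 0.0095 mg/L.
190 L/s = 0.19 m³/s.
After input B: C = (174.1·0.0095 + 0.19·1.31) / 174.3 = 0.01092 mg/L.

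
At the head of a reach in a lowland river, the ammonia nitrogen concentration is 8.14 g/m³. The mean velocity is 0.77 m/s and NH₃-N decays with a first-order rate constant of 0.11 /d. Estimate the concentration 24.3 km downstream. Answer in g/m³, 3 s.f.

Travel time t = 24.3 km / 0.77 m/s = 2.43e+04/0.77 = 3.156e+04 s = 0.3653 d.
First-order decay: C = 8.14·exp(−0.11·0.3653) = 8.14·0.9606 = 7.819 g/m³.

7.82 g/m³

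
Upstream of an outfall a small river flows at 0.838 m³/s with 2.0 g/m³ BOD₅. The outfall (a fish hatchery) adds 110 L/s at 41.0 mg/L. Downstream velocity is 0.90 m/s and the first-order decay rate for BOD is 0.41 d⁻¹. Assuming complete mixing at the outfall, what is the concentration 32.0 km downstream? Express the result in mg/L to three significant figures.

110 L/s = 0.11 m³/s.
After complete mixing, C₀ = (0.11·41 + 0.838·2) / 0.948 = 6.525 mg/L.
Travel time t = 3.2e+04 m / 0.90 m/s = 3.556e+04 s = 0.4115 d.
C = 6.525·exp(−0.41·0.4115) = 6.525·0.8447 = 5.512 mg/L.

5.51 mg/L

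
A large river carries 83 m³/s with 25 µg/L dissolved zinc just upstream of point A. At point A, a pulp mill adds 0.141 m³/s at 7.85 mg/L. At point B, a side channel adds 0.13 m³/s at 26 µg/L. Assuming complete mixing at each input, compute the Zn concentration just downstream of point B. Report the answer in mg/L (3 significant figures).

25 µg/L = 0.025 mg/L.
After input A: C = (83·0.025 + 0.141·7.85) / 83.14 = 0.03827 mg/L.
26 µg/L = 0.026 mg/L.
After input B: C = (83.14·0.03827 + 0.13·0.026) / 83.27 = 0.03825 mg/L.

0.0383 mg/L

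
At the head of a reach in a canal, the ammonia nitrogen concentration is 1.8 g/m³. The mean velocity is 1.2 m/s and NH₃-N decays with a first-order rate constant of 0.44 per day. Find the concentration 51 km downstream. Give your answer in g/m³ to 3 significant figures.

1.45 g/m³

Travel time t = 51 km / 1.2 m/s = 5.1e+04/1.2 = 4.25e+04 s = 0.4919 d.
First-order decay: C = 1.8·exp(−0.44·0.4919) = 1.8·0.8054 = 1.45 g/m³.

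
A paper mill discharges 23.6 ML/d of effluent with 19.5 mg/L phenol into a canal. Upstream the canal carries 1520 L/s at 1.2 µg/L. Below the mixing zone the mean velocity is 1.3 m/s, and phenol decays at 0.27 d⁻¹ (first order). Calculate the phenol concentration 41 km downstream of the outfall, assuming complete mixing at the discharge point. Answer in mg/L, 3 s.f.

23.6 ML/d = 0.2731 m³/s.
1520 L/s = 1.52 m³/s.
1.2 µg/L = 0.0012 mg/L.
After complete mixing, C₀ = (0.2731·19.5 + 1.52·0.0012) / 1.793 = 2.971 mg/L.
Travel time t = 4.1e+04 m / 1.3 m/s = 3.154e+04 s = 0.365 d.
C = 2.971·exp(−0.27·0.365) = 2.971·0.9061 = 2.693 mg/L.

2.69 mg/L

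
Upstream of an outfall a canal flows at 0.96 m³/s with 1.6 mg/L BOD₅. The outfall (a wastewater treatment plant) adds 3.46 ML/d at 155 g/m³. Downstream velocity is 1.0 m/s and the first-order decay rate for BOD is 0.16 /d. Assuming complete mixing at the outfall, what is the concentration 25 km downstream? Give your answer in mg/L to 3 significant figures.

3.46 ML/d = 0.04005 m³/s.
After complete mixing, C₀ = (0.04005·155 + 0.96·1.6) / 1 = 7.743 mg/L.
Travel time t = 2.5e+04 m / 1.0 m/s = 2.5e+04 s = 0.2894 d.
C = 7.743·exp(−0.16·0.2894) = 7.743·0.9548 = 7.393 mg/L.

7.39 mg/L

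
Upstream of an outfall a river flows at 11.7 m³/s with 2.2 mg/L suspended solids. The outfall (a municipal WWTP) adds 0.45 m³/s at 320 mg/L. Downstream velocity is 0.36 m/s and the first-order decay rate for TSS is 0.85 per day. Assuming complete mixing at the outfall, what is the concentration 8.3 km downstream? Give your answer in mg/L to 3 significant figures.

After complete mixing, C₀ = (0.45·320 + 11.7·2.2) / 12.15 = 13.97 mg/L.
Travel time t = 8300 m / 0.36 m/s = 2.306e+04 s = 0.2668 d.
C = 13.97·exp(−0.85·0.2668) = 13.97·0.7971 = 11.14 mg/L.

11.1 mg/L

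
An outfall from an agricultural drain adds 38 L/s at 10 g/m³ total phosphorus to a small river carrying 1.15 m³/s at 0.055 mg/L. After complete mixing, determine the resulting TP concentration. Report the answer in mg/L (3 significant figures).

0.373 mg/L

38 L/s = 0.038 m³/s.
Conservation of mass across the mixing zone: C = (0.038·10 + 1.15·0.055) / (0.038 + 1.15) = 0.4433/1.188 = 0.3731 mg/L.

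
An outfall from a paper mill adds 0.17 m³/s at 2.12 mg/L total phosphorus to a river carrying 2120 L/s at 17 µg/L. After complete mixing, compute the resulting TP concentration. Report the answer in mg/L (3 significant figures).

0.173 mg/L

2120 L/s = 2.12 m³/s.
17 µg/L = 0.017 mg/L.
By mass balance at complete mixing, C = (0.17·2.12 + 2.12·0.017) / (0.17 + 2.12) = 0.3964/2.29 = 0.1731 mg/L.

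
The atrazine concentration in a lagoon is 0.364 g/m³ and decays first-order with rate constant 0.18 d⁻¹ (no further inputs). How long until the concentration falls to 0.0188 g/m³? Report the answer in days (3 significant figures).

t = ln(C₀/C)/k = ln(0.364/0.0188)/0.18 = 2.963/0.18 = 16.46 d.

16.5 d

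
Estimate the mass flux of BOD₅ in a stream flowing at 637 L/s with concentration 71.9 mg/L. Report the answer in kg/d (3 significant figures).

3960 kg/d

637 L/s = 0.637 m³/s.
Mass flux = Q·C = 0.637 m³/s × 71.9 g/m³ = 45.8 g/s.
= 45.8 g/s × 86.4 = 3957 kg/d.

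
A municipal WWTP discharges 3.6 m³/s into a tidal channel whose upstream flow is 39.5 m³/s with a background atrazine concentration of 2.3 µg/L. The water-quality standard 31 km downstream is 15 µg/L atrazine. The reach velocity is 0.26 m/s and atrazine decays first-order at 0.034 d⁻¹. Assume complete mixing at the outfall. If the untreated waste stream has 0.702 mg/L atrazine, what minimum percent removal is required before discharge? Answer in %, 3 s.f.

2.3 µg/L = 0.0023 mg/L.
15 µg/L = 0.015 mg/L.
Travel time to the compliance point: t = 3.1e+04/0.26 = 1.192e+05 s = 1.38 d; decay factor exp(−0.034·1.38) = 0.9542.
So the concentration just after mixing may be at most 0.015/0.9542 = 0.01572 mg/L.
Mass balance: 0.01572·43.1 = 3.6·Cₑ + 39.5·0.0023.
Cₑ = (0.6776 − 0.09085) / 3.6 = 0.163 mg/L.
Required removal = 1 − 0.163/0.702 = 76.78 %.

76.8 %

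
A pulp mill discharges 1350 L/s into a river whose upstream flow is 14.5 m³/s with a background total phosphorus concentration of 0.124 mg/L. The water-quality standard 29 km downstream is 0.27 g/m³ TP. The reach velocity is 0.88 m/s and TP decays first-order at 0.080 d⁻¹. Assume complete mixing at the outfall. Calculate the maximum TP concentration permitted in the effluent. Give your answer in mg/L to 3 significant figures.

1350 L/s = 1.35 m³/s.
Travel time to the compliance point: t = 2.9e+04/0.88 = 3.295e+04 s = 0.3814 d; decay factor exp(−0.080·0.3814) = 0.9699.
So the concentration just after mixing may be at most 0.27/0.9699 = 0.2784 mg/L.
Mass balance: 0.2784·15.85 = 1.35·Cₑ + 14.5·0.124.
Cₑ = (4.412 − 1.798) / 1.35 = 1.936 mg/L.

1.94 mg/L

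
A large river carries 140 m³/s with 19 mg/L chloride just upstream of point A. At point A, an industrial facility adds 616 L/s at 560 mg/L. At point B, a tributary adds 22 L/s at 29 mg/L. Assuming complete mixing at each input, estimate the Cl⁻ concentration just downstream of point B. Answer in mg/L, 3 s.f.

21.4 mg/L

616 L/s = 0.616 m³/s.
After input A: C = (140·19 + 0.616·560) / 140.6 = 21.37 mg/L.
22 L/s = 0.022 m³/s.
After input B: C = (140.6·21.37 + 0.022·29) / 140.6 = 21.37 mg/L.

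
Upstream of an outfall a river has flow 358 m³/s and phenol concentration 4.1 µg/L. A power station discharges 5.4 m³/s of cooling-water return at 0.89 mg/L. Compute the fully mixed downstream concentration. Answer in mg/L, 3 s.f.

4.1 µg/L = 0.0041 mg/L.
Flow-weighted mixing gives C = (5.4·0.89 + 358·0.0041) / (5.4 + 358) = 6.274/363.4 = 0.01726 mg/L.

0.0173 mg/L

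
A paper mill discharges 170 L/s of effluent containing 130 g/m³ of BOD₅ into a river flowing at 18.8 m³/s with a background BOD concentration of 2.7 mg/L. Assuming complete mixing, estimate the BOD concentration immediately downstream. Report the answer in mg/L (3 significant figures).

3.84 mg/L

170 L/s = 0.17 m³/s.
Conservation of mass across the mixing zone: C = (0.17·130 + 18.8·2.7) / (0.17 + 18.8) = 72.86/18.97 = 3.841 mg/L.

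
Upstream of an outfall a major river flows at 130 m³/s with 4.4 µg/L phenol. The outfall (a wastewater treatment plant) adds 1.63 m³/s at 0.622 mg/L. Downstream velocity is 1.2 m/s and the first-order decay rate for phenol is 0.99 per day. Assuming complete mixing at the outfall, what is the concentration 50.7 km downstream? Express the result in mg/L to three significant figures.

4.4 µg/L = 0.0044 mg/L.
After complete mixing, C₀ = (1.63·0.622 + 130·0.0044) / 131.6 = 0.01205 mg/L.
Travel time t = 5.07e+04 m / 1.2 m/s = 4.225e+04 s = 0.489 d.
C = 0.01205·exp(−0.99·0.489) = 0.01205·0.6162 = 0.007424 mg/L.

0.00742 mg/L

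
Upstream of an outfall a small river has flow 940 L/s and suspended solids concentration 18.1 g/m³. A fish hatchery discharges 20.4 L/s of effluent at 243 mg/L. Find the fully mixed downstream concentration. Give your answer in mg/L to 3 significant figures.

20.4 L/s = 0.0204 m³/s.
940 L/s = 0.94 m³/s.
Conservation of mass across the mixing zone: C = (0.0204·243 + 0.94·18.1) / (0.0204 + 0.94) = 21.97/0.9604 = 22.88 mg/L.

22.9 mg/L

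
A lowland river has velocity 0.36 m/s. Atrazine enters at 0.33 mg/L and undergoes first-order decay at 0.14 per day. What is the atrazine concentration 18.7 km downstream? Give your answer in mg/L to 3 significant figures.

Travel time t = 18.7 km / 0.36 m/s = 1.87e+04/0.36 = 5.194e+04 s = 0.6012 d.
First-order decay: C = 0.33·exp(−0.14·0.6012) = 0.33·0.9193 = 0.3034 mg/L.

0.303 mg/L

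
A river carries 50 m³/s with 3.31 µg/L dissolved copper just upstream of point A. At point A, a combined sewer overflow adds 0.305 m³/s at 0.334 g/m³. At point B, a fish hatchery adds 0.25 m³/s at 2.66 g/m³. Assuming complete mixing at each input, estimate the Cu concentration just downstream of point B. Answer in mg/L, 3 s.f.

3.31 µg/L = 0.00331 mg/L.
After input A: C = (50·0.00331 + 0.305·0.334) / 50.3 = 0.005315 mg/L.
After input B: C = (50.3·0.005315 + 0.25·2.66) / 50.55 = 0.01844 mg/L.

0.0184 mg/L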